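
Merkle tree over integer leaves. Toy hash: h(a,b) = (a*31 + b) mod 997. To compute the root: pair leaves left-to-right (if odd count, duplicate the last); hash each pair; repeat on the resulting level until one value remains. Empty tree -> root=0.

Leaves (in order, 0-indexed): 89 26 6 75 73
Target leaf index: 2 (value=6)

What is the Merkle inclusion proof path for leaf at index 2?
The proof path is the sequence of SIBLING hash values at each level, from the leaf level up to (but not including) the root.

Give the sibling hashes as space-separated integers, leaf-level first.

L0 (leaves): [89, 26, 6, 75, 73], target index=2
L1: h(89,26)=(89*31+26)%997=791 [pair 0] h(6,75)=(6*31+75)%997=261 [pair 1] h(73,73)=(73*31+73)%997=342 [pair 2] -> [791, 261, 342]
  Sibling for proof at L0: 75
L2: h(791,261)=(791*31+261)%997=854 [pair 0] h(342,342)=(342*31+342)%997=974 [pair 1] -> [854, 974]
  Sibling for proof at L1: 791
L3: h(854,974)=(854*31+974)%997=529 [pair 0] -> [529]
  Sibling for proof at L2: 974
Root: 529
Proof path (sibling hashes from leaf to root): [75, 791, 974]

Answer: 75 791 974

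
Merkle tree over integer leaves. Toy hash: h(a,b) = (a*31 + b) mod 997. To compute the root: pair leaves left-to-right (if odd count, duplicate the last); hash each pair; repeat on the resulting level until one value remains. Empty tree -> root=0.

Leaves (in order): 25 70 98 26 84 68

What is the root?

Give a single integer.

L0: [25, 70, 98, 26, 84, 68]
L1: h(25,70)=(25*31+70)%997=845 h(98,26)=(98*31+26)%997=73 h(84,68)=(84*31+68)%997=678 -> [845, 73, 678]
L2: h(845,73)=(845*31+73)%997=346 h(678,678)=(678*31+678)%997=759 -> [346, 759]
L3: h(346,759)=(346*31+759)%997=518 -> [518]

Answer: 518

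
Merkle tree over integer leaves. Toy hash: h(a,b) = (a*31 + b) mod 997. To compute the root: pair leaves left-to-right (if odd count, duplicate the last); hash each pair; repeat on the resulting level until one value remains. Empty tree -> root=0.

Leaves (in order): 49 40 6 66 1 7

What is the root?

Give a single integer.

Answer: 760

Derivation:
L0: [49, 40, 6, 66, 1, 7]
L1: h(49,40)=(49*31+40)%997=562 h(6,66)=(6*31+66)%997=252 h(1,7)=(1*31+7)%997=38 -> [562, 252, 38]
L2: h(562,252)=(562*31+252)%997=725 h(38,38)=(38*31+38)%997=219 -> [725, 219]
L3: h(725,219)=(725*31+219)%997=760 -> [760]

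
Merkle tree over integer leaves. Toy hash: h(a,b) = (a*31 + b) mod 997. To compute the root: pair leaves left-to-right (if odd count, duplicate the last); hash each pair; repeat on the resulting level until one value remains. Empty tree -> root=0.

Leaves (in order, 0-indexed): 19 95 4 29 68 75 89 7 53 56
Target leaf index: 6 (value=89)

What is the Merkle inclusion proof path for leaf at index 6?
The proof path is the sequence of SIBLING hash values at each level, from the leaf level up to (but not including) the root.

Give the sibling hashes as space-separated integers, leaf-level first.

L0 (leaves): [19, 95, 4, 29, 68, 75, 89, 7, 53, 56], target index=6
L1: h(19,95)=(19*31+95)%997=684 [pair 0] h(4,29)=(4*31+29)%997=153 [pair 1] h(68,75)=(68*31+75)%997=189 [pair 2] h(89,7)=(89*31+7)%997=772 [pair 3] h(53,56)=(53*31+56)%997=702 [pair 4] -> [684, 153, 189, 772, 702]
  Sibling for proof at L0: 7
L2: h(684,153)=(684*31+153)%997=420 [pair 0] h(189,772)=(189*31+772)%997=649 [pair 1] h(702,702)=(702*31+702)%997=530 [pair 2] -> [420, 649, 530]
  Sibling for proof at L1: 189
L3: h(420,649)=(420*31+649)%997=708 [pair 0] h(530,530)=(530*31+530)%997=11 [pair 1] -> [708, 11]
  Sibling for proof at L2: 420
L4: h(708,11)=(708*31+11)%997=25 [pair 0] -> [25]
  Sibling for proof at L3: 11
Root: 25
Proof path (sibling hashes from leaf to root): [7, 189, 420, 11]

Answer: 7 189 420 11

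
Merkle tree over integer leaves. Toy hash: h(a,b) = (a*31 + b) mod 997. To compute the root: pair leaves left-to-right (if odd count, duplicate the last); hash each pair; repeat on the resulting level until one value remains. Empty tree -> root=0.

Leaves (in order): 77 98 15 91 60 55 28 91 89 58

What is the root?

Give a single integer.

L0: [77, 98, 15, 91, 60, 55, 28, 91, 89, 58]
L1: h(77,98)=(77*31+98)%997=491 h(15,91)=(15*31+91)%997=556 h(60,55)=(60*31+55)%997=918 h(28,91)=(28*31+91)%997=959 h(89,58)=(89*31+58)%997=823 -> [491, 556, 918, 959, 823]
L2: h(491,556)=(491*31+556)%997=822 h(918,959)=(918*31+959)%997=504 h(823,823)=(823*31+823)%997=414 -> [822, 504, 414]
L3: h(822,504)=(822*31+504)%997=64 h(414,414)=(414*31+414)%997=287 -> [64, 287]
L4: h(64,287)=(64*31+287)%997=277 -> [277]

Answer: 277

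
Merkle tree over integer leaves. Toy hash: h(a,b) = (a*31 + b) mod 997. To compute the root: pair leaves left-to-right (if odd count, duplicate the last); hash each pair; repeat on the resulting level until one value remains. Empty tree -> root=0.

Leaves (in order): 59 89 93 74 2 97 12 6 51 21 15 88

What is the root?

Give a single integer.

Answer: 26

Derivation:
L0: [59, 89, 93, 74, 2, 97, 12, 6, 51, 21, 15, 88]
L1: h(59,89)=(59*31+89)%997=921 h(93,74)=(93*31+74)%997=963 h(2,97)=(2*31+97)%997=159 h(12,6)=(12*31+6)%997=378 h(51,21)=(51*31+21)%997=605 h(15,88)=(15*31+88)%997=553 -> [921, 963, 159, 378, 605, 553]
L2: h(921,963)=(921*31+963)%997=601 h(159,378)=(159*31+378)%997=322 h(605,553)=(605*31+553)%997=365 -> [601, 322, 365]
L3: h(601,322)=(601*31+322)%997=10 h(365,365)=(365*31+365)%997=713 -> [10, 713]
L4: h(10,713)=(10*31+713)%997=26 -> [26]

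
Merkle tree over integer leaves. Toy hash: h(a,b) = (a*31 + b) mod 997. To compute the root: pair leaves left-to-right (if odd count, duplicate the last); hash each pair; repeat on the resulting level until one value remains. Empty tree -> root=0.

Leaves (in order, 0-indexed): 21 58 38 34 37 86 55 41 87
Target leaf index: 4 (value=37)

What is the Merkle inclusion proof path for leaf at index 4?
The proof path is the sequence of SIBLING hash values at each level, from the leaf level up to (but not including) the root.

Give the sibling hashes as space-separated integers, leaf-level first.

Answer: 86 749 260 393

Derivation:
L0 (leaves): [21, 58, 38, 34, 37, 86, 55, 41, 87], target index=4
L1: h(21,58)=(21*31+58)%997=709 [pair 0] h(38,34)=(38*31+34)%997=215 [pair 1] h(37,86)=(37*31+86)%997=236 [pair 2] h(55,41)=(55*31+41)%997=749 [pair 3] h(87,87)=(87*31+87)%997=790 [pair 4] -> [709, 215, 236, 749, 790]
  Sibling for proof at L0: 86
L2: h(709,215)=(709*31+215)%997=260 [pair 0] h(236,749)=(236*31+749)%997=89 [pair 1] h(790,790)=(790*31+790)%997=355 [pair 2] -> [260, 89, 355]
  Sibling for proof at L1: 749
L3: h(260,89)=(260*31+89)%997=173 [pair 0] h(355,355)=(355*31+355)%997=393 [pair 1] -> [173, 393]
  Sibling for proof at L2: 260
L4: h(173,393)=(173*31+393)%997=771 [pair 0] -> [771]
  Sibling for proof at L3: 393
Root: 771
Proof path (sibling hashes from leaf to root): [86, 749, 260, 393]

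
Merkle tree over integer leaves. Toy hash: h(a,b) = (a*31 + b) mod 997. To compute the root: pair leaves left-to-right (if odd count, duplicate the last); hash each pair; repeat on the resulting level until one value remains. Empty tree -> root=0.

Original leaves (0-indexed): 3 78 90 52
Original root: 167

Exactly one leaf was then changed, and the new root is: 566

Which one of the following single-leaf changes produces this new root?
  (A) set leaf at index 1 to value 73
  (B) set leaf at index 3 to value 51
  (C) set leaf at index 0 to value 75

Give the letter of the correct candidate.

Original leaves: [3, 78, 90, 52]
Target new root: 566
Try each candidate change and compute the resulting root:
Candidate A: set leaf[1] = 73 -> leaves = [3, 73, 90, 52]
  L0: [3, 73, 90, 52]
  L1: h(3,73)=(3*31+73)%997=166 h(90,52)=(90*31+52)%997=848 -> [166, 848]
  L2: h(166,848)=(166*31+848)%997=12 -> [12]
  root = 12 != target 566
Candidate B: set leaf[3] = 51 -> leaves = [3, 78, 90, 51]
  L0: [3, 78, 90, 51]
  L1: h(3,78)=(3*31+78)%997=171 h(90,51)=(90*31+51)%997=847 -> [171, 847]
  L2: h(171,847)=(171*31+847)%997=166 -> [166]
  root = 166 != target 566
Candidate C: set leaf[0] = 75 -> leaves = [75, 78, 90, 52]
  L0: [75, 78, 90, 52]
  L1: h(75,78)=(75*31+78)%997=409 h(90,52)=(90*31+52)%997=848 -> [409, 848]
  L2: h(409,848)=(409*31+848)%997=566 -> [566]
  root = 566 == target 566  ** MATCH **
Candidate C produces the target root.

Answer: C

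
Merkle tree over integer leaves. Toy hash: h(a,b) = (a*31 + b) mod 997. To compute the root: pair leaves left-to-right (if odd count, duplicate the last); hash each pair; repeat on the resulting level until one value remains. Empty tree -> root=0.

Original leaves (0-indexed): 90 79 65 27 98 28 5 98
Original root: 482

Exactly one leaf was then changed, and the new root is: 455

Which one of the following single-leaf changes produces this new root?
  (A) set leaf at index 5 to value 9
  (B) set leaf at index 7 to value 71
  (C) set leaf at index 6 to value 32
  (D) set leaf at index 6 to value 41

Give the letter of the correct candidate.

Original leaves: [90, 79, 65, 27, 98, 28, 5, 98]
Target new root: 455
Try each candidate change and compute the resulting root:
Candidate A: set leaf[5] = 9 -> leaves = [90, 79, 65, 27, 98, 9, 5, 98]
  L0: [90, 79, 65, 27, 98, 9, 5, 98]
  L1: h(90,79)=(90*31+79)%997=875 h(65,27)=(65*31+27)%997=48 h(98,9)=(98*31+9)%997=56 h(5,98)=(5*31+98)%997=253 -> [875, 48, 56, 253]
  L2: h(875,48)=(875*31+48)%997=254 h(56,253)=(56*31+253)%997=992 -> [254, 992]
  L3: h(254,992)=(254*31+992)%997=890 -> [890]
  root = 890 != target 455
Candidate B: set leaf[7] = 71 -> leaves = [90, 79, 65, 27, 98, 28, 5, 71]
  L0: [90, 79, 65, 27, 98, 28, 5, 71]
  L1: h(90,79)=(90*31+79)%997=875 h(65,27)=(65*31+27)%997=48 h(98,28)=(98*31+28)%997=75 h(5,71)=(5*31+71)%997=226 -> [875, 48, 75, 226]
  L2: h(875,48)=(875*31+48)%997=254 h(75,226)=(75*31+226)%997=557 -> [254, 557]
  L3: h(254,557)=(254*31+557)%997=455 -> [455]
  root = 455 == target 455  ** MATCH **
Candidate C: set leaf[6] = 32 -> leaves = [90, 79, 65, 27, 98, 28, 32, 98]
  L0: [90, 79, 65, 27, 98, 28, 32, 98]
  L1: h(90,79)=(90*31+79)%997=875 h(65,27)=(65*31+27)%997=48 h(98,28)=(98*31+28)%997=75 h(32,98)=(32*31+98)%997=93 -> [875, 48, 75, 93]
  L2: h(875,48)=(875*31+48)%997=254 h(75,93)=(75*31+93)%997=424 -> [254, 424]
  L3: h(254,424)=(254*31+424)%997=322 -> [322]
  root = 322 != target 455
Candidate D: set leaf[6] = 41 -> leaves = [90, 79, 65, 27, 98, 28, 41, 98]
  L0: [90, 79, 65, 27, 98, 28, 41, 98]
  L1: h(90,79)=(90*31+79)%997=875 h(65,27)=(65*31+27)%997=48 h(98,28)=(98*31+28)%997=75 h(41,98)=(41*31+98)%997=372 -> [875, 48, 75, 372]
  L2: h(875,48)=(875*31+48)%997=254 h(75,372)=(75*31+372)%997=703 -> [254, 703]
  L3: h(254,703)=(254*31+703)%997=601 -> [601]
  root = 601 != target 455
Candidate B produces the target root.

Answer: B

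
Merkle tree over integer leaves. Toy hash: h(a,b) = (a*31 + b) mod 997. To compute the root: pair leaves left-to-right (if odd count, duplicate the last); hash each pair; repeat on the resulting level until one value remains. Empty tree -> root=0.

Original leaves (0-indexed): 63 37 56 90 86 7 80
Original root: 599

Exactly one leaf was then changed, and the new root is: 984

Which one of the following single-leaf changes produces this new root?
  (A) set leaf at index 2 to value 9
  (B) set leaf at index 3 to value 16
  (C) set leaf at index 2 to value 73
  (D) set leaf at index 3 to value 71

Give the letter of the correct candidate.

Original leaves: [63, 37, 56, 90, 86, 7, 80]
Target new root: 984
Try each candidate change and compute the resulting root:
Candidate A: set leaf[2] = 9 -> leaves = [63, 37, 9, 90, 86, 7, 80]
  L0: [63, 37, 9, 90, 86, 7, 80]
  L1: h(63,37)=(63*31+37)%997=993 h(9,90)=(9*31+90)%997=369 h(86,7)=(86*31+7)%997=679 h(80,80)=(80*31+80)%997=566 -> [993, 369, 679, 566]
  L2: h(993,369)=(993*31+369)%997=245 h(679,566)=(679*31+566)%997=678 -> [245, 678]
  L3: h(245,678)=(245*31+678)%997=297 -> [297]
  root = 297 != target 984
Candidate B: set leaf[3] = 16 -> leaves = [63, 37, 56, 16, 86, 7, 80]
  L0: [63, 37, 56, 16, 86, 7, 80]
  L1: h(63,37)=(63*31+37)%997=993 h(56,16)=(56*31+16)%997=755 h(86,7)=(86*31+7)%997=679 h(80,80)=(80*31+80)%997=566 -> [993, 755, 679, 566]
  L2: h(993,755)=(993*31+755)%997=631 h(679,566)=(679*31+566)%997=678 -> [631, 678]
  L3: h(631,678)=(631*31+678)%997=299 -> [299]
  root = 299 != target 984
Candidate C: set leaf[2] = 73 -> leaves = [63, 37, 73, 90, 86, 7, 80]
  L0: [63, 37, 73, 90, 86, 7, 80]
  L1: h(63,37)=(63*31+37)%997=993 h(73,90)=(73*31+90)%997=359 h(86,7)=(86*31+7)%997=679 h(80,80)=(80*31+80)%997=566 -> [993, 359, 679, 566]
  L2: h(993,359)=(993*31+359)%997=235 h(679,566)=(679*31+566)%997=678 -> [235, 678]
  L3: h(235,678)=(235*31+678)%997=984 -> [984]
  root = 984 == target 984  ** MATCH **
Candidate D: set leaf[3] = 71 -> leaves = [63, 37, 56, 71, 86, 7, 80]
  L0: [63, 37, 56, 71, 86, 7, 80]
  L1: h(63,37)=(63*31+37)%997=993 h(56,71)=(56*31+71)%997=810 h(86,7)=(86*31+7)%997=679 h(80,80)=(80*31+80)%997=566 -> [993, 810, 679, 566]
  L2: h(993,810)=(993*31+810)%997=686 h(679,566)=(679*31+566)%997=678 -> [686, 678]
  L3: h(686,678)=(686*31+678)%997=10 -> [10]
  root = 10 != target 984
Candidate C produces the target root.

Answer: C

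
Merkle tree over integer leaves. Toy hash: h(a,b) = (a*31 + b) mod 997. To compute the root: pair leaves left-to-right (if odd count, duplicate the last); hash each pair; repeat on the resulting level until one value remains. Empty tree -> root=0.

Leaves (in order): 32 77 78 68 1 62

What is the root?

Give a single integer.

Answer: 681

Derivation:
L0: [32, 77, 78, 68, 1, 62]
L1: h(32,77)=(32*31+77)%997=72 h(78,68)=(78*31+68)%997=492 h(1,62)=(1*31+62)%997=93 -> [72, 492, 93]
L2: h(72,492)=(72*31+492)%997=730 h(93,93)=(93*31+93)%997=982 -> [730, 982]
L3: h(730,982)=(730*31+982)%997=681 -> [681]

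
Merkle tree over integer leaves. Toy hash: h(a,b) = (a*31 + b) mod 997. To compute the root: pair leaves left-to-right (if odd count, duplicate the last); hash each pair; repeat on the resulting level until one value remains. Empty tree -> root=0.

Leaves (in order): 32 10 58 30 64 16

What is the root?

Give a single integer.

L0: [32, 10, 58, 30, 64, 16]
L1: h(32,10)=(32*31+10)%997=5 h(58,30)=(58*31+30)%997=831 h(64,16)=(64*31+16)%997=6 -> [5, 831, 6]
L2: h(5,831)=(5*31+831)%997=986 h(6,6)=(6*31+6)%997=192 -> [986, 192]
L3: h(986,192)=(986*31+192)%997=848 -> [848]

Answer: 848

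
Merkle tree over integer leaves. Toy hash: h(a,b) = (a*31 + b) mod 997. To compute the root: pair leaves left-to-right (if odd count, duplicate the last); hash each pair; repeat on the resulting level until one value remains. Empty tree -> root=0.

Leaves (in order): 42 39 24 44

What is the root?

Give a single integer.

L0: [42, 39, 24, 44]
L1: h(42,39)=(42*31+39)%997=344 h(24,44)=(24*31+44)%997=788 -> [344, 788]
L2: h(344,788)=(344*31+788)%997=485 -> [485]

Answer: 485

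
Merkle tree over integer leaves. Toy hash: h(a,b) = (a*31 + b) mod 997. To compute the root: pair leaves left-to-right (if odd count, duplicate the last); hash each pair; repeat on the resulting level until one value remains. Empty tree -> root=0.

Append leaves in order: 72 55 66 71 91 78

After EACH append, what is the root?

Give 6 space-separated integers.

Answer: 72 293 228 233 707 291

Derivation:
After append 72 (leaves=[72]):
  L0: [72]
  root=72
After append 55 (leaves=[72, 55]):
  L0: [72, 55]
  L1: h(72,55)=(72*31+55)%997=293 -> [293]
  root=293
After append 66 (leaves=[72, 55, 66]):
  L0: [72, 55, 66]
  L1: h(72,55)=(72*31+55)%997=293 h(66,66)=(66*31+66)%997=118 -> [293, 118]
  L2: h(293,118)=(293*31+118)%997=228 -> [228]
  root=228
After append 71 (leaves=[72, 55, 66, 71]):
  L0: [72, 55, 66, 71]
  L1: h(72,55)=(72*31+55)%997=293 h(66,71)=(66*31+71)%997=123 -> [293, 123]
  L2: h(293,123)=(293*31+123)%997=233 -> [233]
  root=233
After append 91 (leaves=[72, 55, 66, 71, 91]):
  L0: [72, 55, 66, 71, 91]
  L1: h(72,55)=(72*31+55)%997=293 h(66,71)=(66*31+71)%997=123 h(91,91)=(91*31+91)%997=918 -> [293, 123, 918]
  L2: h(293,123)=(293*31+123)%997=233 h(918,918)=(918*31+918)%997=463 -> [233, 463]
  L3: h(233,463)=(233*31+463)%997=707 -> [707]
  root=707
After append 78 (leaves=[72, 55, 66, 71, 91, 78]):
  L0: [72, 55, 66, 71, 91, 78]
  L1: h(72,55)=(72*31+55)%997=293 h(66,71)=(66*31+71)%997=123 h(91,78)=(91*31+78)%997=905 -> [293, 123, 905]
  L2: h(293,123)=(293*31+123)%997=233 h(905,905)=(905*31+905)%997=47 -> [233, 47]
  L3: h(233,47)=(233*31+47)%997=291 -> [291]
  root=291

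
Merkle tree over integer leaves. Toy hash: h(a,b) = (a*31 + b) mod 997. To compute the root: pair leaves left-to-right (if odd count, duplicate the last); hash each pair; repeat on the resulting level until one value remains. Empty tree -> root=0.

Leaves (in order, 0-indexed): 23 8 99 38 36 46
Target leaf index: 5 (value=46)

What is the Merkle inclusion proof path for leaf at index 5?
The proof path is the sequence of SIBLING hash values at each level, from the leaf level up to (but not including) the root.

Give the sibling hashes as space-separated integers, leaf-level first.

Answer: 36 165 533

Derivation:
L0 (leaves): [23, 8, 99, 38, 36, 46], target index=5
L1: h(23,8)=(23*31+8)%997=721 [pair 0] h(99,38)=(99*31+38)%997=116 [pair 1] h(36,46)=(36*31+46)%997=165 [pair 2] -> [721, 116, 165]
  Sibling for proof at L0: 36
L2: h(721,116)=(721*31+116)%997=533 [pair 0] h(165,165)=(165*31+165)%997=295 [pair 1] -> [533, 295]
  Sibling for proof at L1: 165
L3: h(533,295)=(533*31+295)%997=866 [pair 0] -> [866]
  Sibling for proof at L2: 533
Root: 866
Proof path (sibling hashes from leaf to root): [36, 165, 533]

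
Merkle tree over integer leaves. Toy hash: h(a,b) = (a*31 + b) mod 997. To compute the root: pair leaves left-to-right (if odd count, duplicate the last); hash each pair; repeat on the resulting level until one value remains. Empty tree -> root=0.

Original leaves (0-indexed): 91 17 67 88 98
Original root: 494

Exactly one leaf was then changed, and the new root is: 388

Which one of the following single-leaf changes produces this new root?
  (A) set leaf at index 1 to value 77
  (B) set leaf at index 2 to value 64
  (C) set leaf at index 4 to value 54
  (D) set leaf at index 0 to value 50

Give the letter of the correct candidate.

Original leaves: [91, 17, 67, 88, 98]
Target new root: 388
Try each candidate change and compute the resulting root:
Candidate A: set leaf[1] = 77 -> leaves = [91, 77, 67, 88, 98]
  L0: [91, 77, 67, 88, 98]
  L1: h(91,77)=(91*31+77)%997=904 h(67,88)=(67*31+88)%997=171 h(98,98)=(98*31+98)%997=145 -> [904, 171, 145]
  L2: h(904,171)=(904*31+171)%997=279 h(145,145)=(145*31+145)%997=652 -> [279, 652]
  L3: h(279,652)=(279*31+652)%997=328 -> [328]
  root = 328 != target 388
Candidate B: set leaf[2] = 64 -> leaves = [91, 17, 64, 88, 98]
  L0: [91, 17, 64, 88, 98]
  L1: h(91,17)=(91*31+17)%997=844 h(64,88)=(64*31+88)%997=78 h(98,98)=(98*31+98)%997=145 -> [844, 78, 145]
  L2: h(844,78)=(844*31+78)%997=320 h(145,145)=(145*31+145)%997=652 -> [320, 652]
  L3: h(320,652)=(320*31+652)%997=602 -> [602]
  root = 602 != target 388
Candidate C: set leaf[4] = 54 -> leaves = [91, 17, 67, 88, 54]
  L0: [91, 17, 67, 88, 54]
  L1: h(91,17)=(91*31+17)%997=844 h(67,88)=(67*31+88)%997=171 h(54,54)=(54*31+54)%997=731 -> [844, 171, 731]
  L2: h(844,171)=(844*31+171)%997=413 h(731,731)=(731*31+731)%997=461 -> [413, 461]
  L3: h(413,461)=(413*31+461)%997=303 -> [303]
  root = 303 != target 388
Candidate D: set leaf[0] = 50 -> leaves = [50, 17, 67, 88, 98]
  L0: [50, 17, 67, 88, 98]
  L1: h(50,17)=(50*31+17)%997=570 h(67,88)=(67*31+88)%997=171 h(98,98)=(98*31+98)%997=145 -> [570, 171, 145]
  L2: h(570,171)=(570*31+171)%997=892 h(145,145)=(145*31+145)%997=652 -> [892, 652]
  L3: h(892,652)=(892*31+652)%997=388 -> [388]
  root = 388 == target 388  ** MATCH **
Candidate D produces the target root.

Answer: D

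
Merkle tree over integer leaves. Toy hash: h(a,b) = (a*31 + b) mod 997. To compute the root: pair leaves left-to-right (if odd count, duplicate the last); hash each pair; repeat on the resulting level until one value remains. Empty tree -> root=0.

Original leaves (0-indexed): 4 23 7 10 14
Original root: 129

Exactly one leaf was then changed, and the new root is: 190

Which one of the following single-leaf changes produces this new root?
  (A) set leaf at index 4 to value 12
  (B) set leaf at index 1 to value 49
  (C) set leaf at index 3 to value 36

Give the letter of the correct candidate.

Answer: B

Derivation:
Original leaves: [4, 23, 7, 10, 14]
Target new root: 190
Try each candidate change and compute the resulting root:
Candidate A: set leaf[4] = 12 -> leaves = [4, 23, 7, 10, 12]
  L0: [4, 23, 7, 10, 12]
  L1: h(4,23)=(4*31+23)%997=147 h(7,10)=(7*31+10)%997=227 h(12,12)=(12*31+12)%997=384 -> [147, 227, 384]
  L2: h(147,227)=(147*31+227)%997=796 h(384,384)=(384*31+384)%997=324 -> [796, 324]
  L3: h(796,324)=(796*31+324)%997=75 -> [75]
  root = 75 != target 190
Candidate B: set leaf[1] = 49 -> leaves = [4, 49, 7, 10, 14]
  L0: [4, 49, 7, 10, 14]
  L1: h(4,49)=(4*31+49)%997=173 h(7,10)=(7*31+10)%997=227 h(14,14)=(14*31+14)%997=448 -> [173, 227, 448]
  L2: h(173,227)=(173*31+227)%997=605 h(448,448)=(448*31+448)%997=378 -> [605, 378]
  L3: h(605,378)=(605*31+378)%997=190 -> [190]
  root = 190 == target 190  ** MATCH **
Candidate C: set leaf[3] = 36 -> leaves = [4, 23, 7, 36, 14]
  L0: [4, 23, 7, 36, 14]
  L1: h(4,23)=(4*31+23)%997=147 h(7,36)=(7*31+36)%997=253 h(14,14)=(14*31+14)%997=448 -> [147, 253, 448]
  L2: h(147,253)=(147*31+253)%997=822 h(448,448)=(448*31+448)%997=378 -> [822, 378]
  L3: h(822,378)=(822*31+378)%997=935 -> [935]
  root = 935 != target 190
Candidate B produces the target root.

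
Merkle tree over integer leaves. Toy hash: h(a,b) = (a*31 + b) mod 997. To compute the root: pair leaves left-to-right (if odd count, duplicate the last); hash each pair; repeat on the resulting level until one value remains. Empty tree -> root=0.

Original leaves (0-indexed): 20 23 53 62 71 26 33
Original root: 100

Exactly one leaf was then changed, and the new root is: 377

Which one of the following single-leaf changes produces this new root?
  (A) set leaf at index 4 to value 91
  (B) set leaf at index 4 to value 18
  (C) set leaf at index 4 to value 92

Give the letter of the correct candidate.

Answer: A

Derivation:
Original leaves: [20, 23, 53, 62, 71, 26, 33]
Target new root: 377
Try each candidate change and compute the resulting root:
Candidate A: set leaf[4] = 91 -> leaves = [20, 23, 53, 62, 91, 26, 33]
  L0: [20, 23, 53, 62, 91, 26, 33]
  L1: h(20,23)=(20*31+23)%997=643 h(53,62)=(53*31+62)%997=708 h(91,26)=(91*31+26)%997=853 h(33,33)=(33*31+33)%997=59 -> [643, 708, 853, 59]
  L2: h(643,708)=(643*31+708)%997=701 h(853,59)=(853*31+59)%997=580 -> [701, 580]
  L3: h(701,580)=(701*31+580)%997=377 -> [377]
  root = 377 == target 377  ** MATCH **
Candidate B: set leaf[4] = 18 -> leaves = [20, 23, 53, 62, 18, 26, 33]
  L0: [20, 23, 53, 62, 18, 26, 33]
  L1: h(20,23)=(20*31+23)%997=643 h(53,62)=(53*31+62)%997=708 h(18,26)=(18*31+26)%997=584 h(33,33)=(33*31+33)%997=59 -> [643, 708, 584, 59]
  L2: h(643,708)=(643*31+708)%997=701 h(584,59)=(584*31+59)%997=217 -> [701, 217]
  L3: h(701,217)=(701*31+217)%997=14 -> [14]
  root = 14 != target 377
Candidate C: set leaf[4] = 92 -> leaves = [20, 23, 53, 62, 92, 26, 33]
  L0: [20, 23, 53, 62, 92, 26, 33]
  L1: h(20,23)=(20*31+23)%997=643 h(53,62)=(53*31+62)%997=708 h(92,26)=(92*31+26)%997=884 h(33,33)=(33*31+33)%997=59 -> [643, 708, 884, 59]
  L2: h(643,708)=(643*31+708)%997=701 h(884,59)=(884*31+59)%997=544 -> [701, 544]
  L3: h(701,544)=(701*31+544)%997=341 -> [341]
  root = 341 != target 377
Candidate A produces the target root.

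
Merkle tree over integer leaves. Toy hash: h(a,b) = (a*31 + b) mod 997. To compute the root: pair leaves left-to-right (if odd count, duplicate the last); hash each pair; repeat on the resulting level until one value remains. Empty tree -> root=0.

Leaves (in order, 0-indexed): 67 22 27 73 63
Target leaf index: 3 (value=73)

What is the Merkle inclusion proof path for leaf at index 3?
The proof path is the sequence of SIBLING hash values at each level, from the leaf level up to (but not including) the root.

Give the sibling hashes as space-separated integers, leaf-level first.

Answer: 27 105 704

Derivation:
L0 (leaves): [67, 22, 27, 73, 63], target index=3
L1: h(67,22)=(67*31+22)%997=105 [pair 0] h(27,73)=(27*31+73)%997=910 [pair 1] h(63,63)=(63*31+63)%997=22 [pair 2] -> [105, 910, 22]
  Sibling for proof at L0: 27
L2: h(105,910)=(105*31+910)%997=177 [pair 0] h(22,22)=(22*31+22)%997=704 [pair 1] -> [177, 704]
  Sibling for proof at L1: 105
L3: h(177,704)=(177*31+704)%997=209 [pair 0] -> [209]
  Sibling for proof at L2: 704
Root: 209
Proof path (sibling hashes from leaf to root): [27, 105, 704]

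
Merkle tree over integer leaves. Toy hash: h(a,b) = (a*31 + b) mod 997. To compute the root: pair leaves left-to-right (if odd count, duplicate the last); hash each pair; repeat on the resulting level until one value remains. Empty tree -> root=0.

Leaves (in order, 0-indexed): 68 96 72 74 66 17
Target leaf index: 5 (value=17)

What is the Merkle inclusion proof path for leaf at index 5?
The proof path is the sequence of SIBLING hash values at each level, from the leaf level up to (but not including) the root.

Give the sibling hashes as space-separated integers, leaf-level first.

Answer: 66 69 840

Derivation:
L0 (leaves): [68, 96, 72, 74, 66, 17], target index=5
L1: h(68,96)=(68*31+96)%997=210 [pair 0] h(72,74)=(72*31+74)%997=312 [pair 1] h(66,17)=(66*31+17)%997=69 [pair 2] -> [210, 312, 69]
  Sibling for proof at L0: 66
L2: h(210,312)=(210*31+312)%997=840 [pair 0] h(69,69)=(69*31+69)%997=214 [pair 1] -> [840, 214]
  Sibling for proof at L1: 69
L3: h(840,214)=(840*31+214)%997=332 [pair 0] -> [332]
  Sibling for proof at L2: 840
Root: 332
Proof path (sibling hashes from leaf to root): [66, 69, 840]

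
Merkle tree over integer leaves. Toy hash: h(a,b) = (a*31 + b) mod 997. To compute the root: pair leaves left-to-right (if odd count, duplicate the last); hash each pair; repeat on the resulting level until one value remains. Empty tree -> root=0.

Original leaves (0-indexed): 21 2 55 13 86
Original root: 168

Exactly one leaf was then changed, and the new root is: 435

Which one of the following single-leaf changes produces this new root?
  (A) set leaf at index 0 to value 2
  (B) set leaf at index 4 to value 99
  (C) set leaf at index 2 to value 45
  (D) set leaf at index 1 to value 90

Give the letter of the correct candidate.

Original leaves: [21, 2, 55, 13, 86]
Target new root: 435
Try each candidate change and compute the resulting root:
Candidate A: set leaf[0] = 2 -> leaves = [2, 2, 55, 13, 86]
  L0: [2, 2, 55, 13, 86]
  L1: h(2,2)=(2*31+2)%997=64 h(55,13)=(55*31+13)%997=721 h(86,86)=(86*31+86)%997=758 -> [64, 721, 758]
  L2: h(64,721)=(64*31+721)%997=711 h(758,758)=(758*31+758)%997=328 -> [711, 328]
  L3: h(711,328)=(711*31+328)%997=435 -> [435]
  root = 435 == target 435  ** MATCH **
Candidate B: set leaf[4] = 99 -> leaves = [21, 2, 55, 13, 99]
  L0: [21, 2, 55, 13, 99]
  L1: h(21,2)=(21*31+2)%997=653 h(55,13)=(55*31+13)%997=721 h(99,99)=(99*31+99)%997=177 -> [653, 721, 177]
  L2: h(653,721)=(653*31+721)%997=27 h(177,177)=(177*31+177)%997=679 -> [27, 679]
  L3: h(27,679)=(27*31+679)%997=519 -> [519]
  root = 519 != target 435
Candidate C: set leaf[2] = 45 -> leaves = [21, 2, 45, 13, 86]
  L0: [21, 2, 45, 13, 86]
  L1: h(21,2)=(21*31+2)%997=653 h(45,13)=(45*31+13)%997=411 h(86,86)=(86*31+86)%997=758 -> [653, 411, 758]
  L2: h(653,411)=(653*31+411)%997=714 h(758,758)=(758*31+758)%997=328 -> [714, 328]
  L3: h(714,328)=(714*31+328)%997=528 -> [528]
  root = 528 != target 435
Candidate D: set leaf[1] = 90 -> leaves = [21, 90, 55, 13, 86]
  L0: [21, 90, 55, 13, 86]
  L1: h(21,90)=(21*31+90)%997=741 h(55,13)=(55*31+13)%997=721 h(86,86)=(86*31+86)%997=758 -> [741, 721, 758]
  L2: h(741,721)=(741*31+721)%997=761 h(758,758)=(758*31+758)%997=328 -> [761, 328]
  L3: h(761,328)=(761*31+328)%997=988 -> [988]
  root = 988 != target 435
Candidate A produces the target root.

Answer: A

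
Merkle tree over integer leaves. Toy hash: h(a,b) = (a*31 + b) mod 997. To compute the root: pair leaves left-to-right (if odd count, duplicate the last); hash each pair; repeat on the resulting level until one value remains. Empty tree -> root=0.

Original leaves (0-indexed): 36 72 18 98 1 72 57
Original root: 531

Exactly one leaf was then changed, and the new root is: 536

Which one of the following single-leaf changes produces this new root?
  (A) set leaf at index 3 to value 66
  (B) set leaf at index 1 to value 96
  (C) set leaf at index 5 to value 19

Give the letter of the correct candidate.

Answer: A

Derivation:
Original leaves: [36, 72, 18, 98, 1, 72, 57]
Target new root: 536
Try each candidate change and compute the resulting root:
Candidate A: set leaf[3] = 66 -> leaves = [36, 72, 18, 66, 1, 72, 57]
  L0: [36, 72, 18, 66, 1, 72, 57]
  L1: h(36,72)=(36*31+72)%997=191 h(18,66)=(18*31+66)%997=624 h(1,72)=(1*31+72)%997=103 h(57,57)=(57*31+57)%997=827 -> [191, 624, 103, 827]
  L2: h(191,624)=(191*31+624)%997=563 h(103,827)=(103*31+827)%997=32 -> [563, 32]
  L3: h(563,32)=(563*31+32)%997=536 -> [536]
  root = 536 == target 536  ** MATCH **
Candidate B: set leaf[1] = 96 -> leaves = [36, 96, 18, 98, 1, 72, 57]
  L0: [36, 96, 18, 98, 1, 72, 57]
  L1: h(36,96)=(36*31+96)%997=215 h(18,98)=(18*31+98)%997=656 h(1,72)=(1*31+72)%997=103 h(57,57)=(57*31+57)%997=827 -> [215, 656, 103, 827]
  L2: h(215,656)=(215*31+656)%997=342 h(103,827)=(103*31+827)%997=32 -> [342, 32]
  L3: h(342,32)=(342*31+32)%997=664 -> [664]
  root = 664 != target 536
Candidate C: set leaf[5] = 19 -> leaves = [36, 72, 18, 98, 1, 19, 57]
  L0: [36, 72, 18, 98, 1, 19, 57]
  L1: h(36,72)=(36*31+72)%997=191 h(18,98)=(18*31+98)%997=656 h(1,19)=(1*31+19)%997=50 h(57,57)=(57*31+57)%997=827 -> [191, 656, 50, 827]
  L2: h(191,656)=(191*31+656)%997=595 h(50,827)=(50*31+827)%997=383 -> [595, 383]
  L3: h(595,383)=(595*31+383)%997=882 -> [882]
  root = 882 != target 536
Candidate A produces the target root.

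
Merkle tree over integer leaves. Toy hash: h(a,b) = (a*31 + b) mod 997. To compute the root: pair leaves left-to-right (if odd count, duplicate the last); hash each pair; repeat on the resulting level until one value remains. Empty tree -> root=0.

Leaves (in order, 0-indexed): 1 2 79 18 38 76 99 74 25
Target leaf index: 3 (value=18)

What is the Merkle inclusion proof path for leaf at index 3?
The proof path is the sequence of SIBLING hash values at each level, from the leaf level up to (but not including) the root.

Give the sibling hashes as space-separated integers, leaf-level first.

Answer: 79 33 143 663

Derivation:
L0 (leaves): [1, 2, 79, 18, 38, 76, 99, 74, 25], target index=3
L1: h(1,2)=(1*31+2)%997=33 [pair 0] h(79,18)=(79*31+18)%997=473 [pair 1] h(38,76)=(38*31+76)%997=257 [pair 2] h(99,74)=(99*31+74)%997=152 [pair 3] h(25,25)=(25*31+25)%997=800 [pair 4] -> [33, 473, 257, 152, 800]
  Sibling for proof at L0: 79
L2: h(33,473)=(33*31+473)%997=499 [pair 0] h(257,152)=(257*31+152)%997=143 [pair 1] h(800,800)=(800*31+800)%997=675 [pair 2] -> [499, 143, 675]
  Sibling for proof at L1: 33
L3: h(499,143)=(499*31+143)%997=657 [pair 0] h(675,675)=(675*31+675)%997=663 [pair 1] -> [657, 663]
  Sibling for proof at L2: 143
L4: h(657,663)=(657*31+663)%997=93 [pair 0] -> [93]
  Sibling for proof at L3: 663
Root: 93
Proof path (sibling hashes from leaf to root): [79, 33, 143, 663]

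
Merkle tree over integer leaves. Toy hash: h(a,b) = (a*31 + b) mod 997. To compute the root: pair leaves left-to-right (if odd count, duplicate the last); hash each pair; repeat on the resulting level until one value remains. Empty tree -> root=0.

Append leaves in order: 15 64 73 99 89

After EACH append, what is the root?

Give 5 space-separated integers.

After append 15 (leaves=[15]):
  L0: [15]
  root=15
After append 64 (leaves=[15, 64]):
  L0: [15, 64]
  L1: h(15,64)=(15*31+64)%997=529 -> [529]
  root=529
After append 73 (leaves=[15, 64, 73]):
  L0: [15, 64, 73]
  L1: h(15,64)=(15*31+64)%997=529 h(73,73)=(73*31+73)%997=342 -> [529, 342]
  L2: h(529,342)=(529*31+342)%997=789 -> [789]
  root=789
After append 99 (leaves=[15, 64, 73, 99]):
  L0: [15, 64, 73, 99]
  L1: h(15,64)=(15*31+64)%997=529 h(73,99)=(73*31+99)%997=368 -> [529, 368]
  L2: h(529,368)=(529*31+368)%997=815 -> [815]
  root=815
After append 89 (leaves=[15, 64, 73, 99, 89]):
  L0: [15, 64, 73, 99, 89]
  L1: h(15,64)=(15*31+64)%997=529 h(73,99)=(73*31+99)%997=368 h(89,89)=(89*31+89)%997=854 -> [529, 368, 854]
  L2: h(529,368)=(529*31+368)%997=815 h(854,854)=(854*31+854)%997=409 -> [815, 409]
  L3: h(815,409)=(815*31+409)%997=749 -> [749]
  root=749

Answer: 15 529 789 815 749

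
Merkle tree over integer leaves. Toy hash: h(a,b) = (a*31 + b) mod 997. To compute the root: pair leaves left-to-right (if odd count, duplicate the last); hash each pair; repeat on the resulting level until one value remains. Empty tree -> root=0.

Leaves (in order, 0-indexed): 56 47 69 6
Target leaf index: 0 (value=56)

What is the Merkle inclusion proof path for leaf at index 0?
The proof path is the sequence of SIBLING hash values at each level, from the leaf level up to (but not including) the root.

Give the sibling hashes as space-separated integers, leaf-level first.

L0 (leaves): [56, 47, 69, 6], target index=0
L1: h(56,47)=(56*31+47)%997=786 [pair 0] h(69,6)=(69*31+6)%997=151 [pair 1] -> [786, 151]
  Sibling for proof at L0: 47
L2: h(786,151)=(786*31+151)%997=589 [pair 0] -> [589]
  Sibling for proof at L1: 151
Root: 589
Proof path (sibling hashes from leaf to root): [47, 151]

Answer: 47 151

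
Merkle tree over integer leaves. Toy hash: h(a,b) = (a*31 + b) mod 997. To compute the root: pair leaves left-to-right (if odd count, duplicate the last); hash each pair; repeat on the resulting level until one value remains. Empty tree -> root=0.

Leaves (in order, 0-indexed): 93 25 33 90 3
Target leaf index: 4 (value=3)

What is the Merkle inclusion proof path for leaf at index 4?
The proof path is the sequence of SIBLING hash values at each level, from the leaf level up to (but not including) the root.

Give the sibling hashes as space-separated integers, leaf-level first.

L0 (leaves): [93, 25, 33, 90, 3], target index=4
L1: h(93,25)=(93*31+25)%997=914 [pair 0] h(33,90)=(33*31+90)%997=116 [pair 1] h(3,3)=(3*31+3)%997=96 [pair 2] -> [914, 116, 96]
  Sibling for proof at L0: 3
L2: h(914,116)=(914*31+116)%997=534 [pair 0] h(96,96)=(96*31+96)%997=81 [pair 1] -> [534, 81]
  Sibling for proof at L1: 96
L3: h(534,81)=(534*31+81)%997=683 [pair 0] -> [683]
  Sibling for proof at L2: 534
Root: 683
Proof path (sibling hashes from leaf to root): [3, 96, 534]

Answer: 3 96 534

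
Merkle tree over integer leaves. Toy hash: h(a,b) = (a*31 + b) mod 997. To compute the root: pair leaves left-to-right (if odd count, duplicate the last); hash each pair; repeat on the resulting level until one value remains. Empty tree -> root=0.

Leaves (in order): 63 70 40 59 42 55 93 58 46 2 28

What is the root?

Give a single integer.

Answer: 675

Derivation:
L0: [63, 70, 40, 59, 42, 55, 93, 58, 46, 2, 28]
L1: h(63,70)=(63*31+70)%997=29 h(40,59)=(40*31+59)%997=302 h(42,55)=(42*31+55)%997=360 h(93,58)=(93*31+58)%997=947 h(46,2)=(46*31+2)%997=431 h(28,28)=(28*31+28)%997=896 -> [29, 302, 360, 947, 431, 896]
L2: h(29,302)=(29*31+302)%997=204 h(360,947)=(360*31+947)%997=143 h(431,896)=(431*31+896)%997=299 -> [204, 143, 299]
L3: h(204,143)=(204*31+143)%997=485 h(299,299)=(299*31+299)%997=595 -> [485, 595]
L4: h(485,595)=(485*31+595)%997=675 -> [675]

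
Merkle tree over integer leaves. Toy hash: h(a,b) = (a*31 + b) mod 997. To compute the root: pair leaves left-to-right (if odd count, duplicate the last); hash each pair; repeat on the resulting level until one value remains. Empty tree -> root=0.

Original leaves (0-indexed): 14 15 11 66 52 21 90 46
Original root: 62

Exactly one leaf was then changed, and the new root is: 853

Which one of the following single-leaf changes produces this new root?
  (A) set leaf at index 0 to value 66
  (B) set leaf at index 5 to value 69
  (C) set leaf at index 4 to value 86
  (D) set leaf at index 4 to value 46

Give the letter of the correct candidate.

Answer: A

Derivation:
Original leaves: [14, 15, 11, 66, 52, 21, 90, 46]
Target new root: 853
Try each candidate change and compute the resulting root:
Candidate A: set leaf[0] = 66 -> leaves = [66, 15, 11, 66, 52, 21, 90, 46]
  L0: [66, 15, 11, 66, 52, 21, 90, 46]
  L1: h(66,15)=(66*31+15)%997=67 h(11,66)=(11*31+66)%997=407 h(52,21)=(52*31+21)%997=636 h(90,46)=(90*31+46)%997=842 -> [67, 407, 636, 842]
  L2: h(67,407)=(67*31+407)%997=490 h(636,842)=(636*31+842)%997=618 -> [490, 618]
  L3: h(490,618)=(490*31+618)%997=853 -> [853]
  root = 853 == target 853  ** MATCH **
Candidate B: set leaf[5] = 69 -> leaves = [14, 15, 11, 66, 52, 69, 90, 46]
  L0: [14, 15, 11, 66, 52, 69, 90, 46]
  L1: h(14,15)=(14*31+15)%997=449 h(11,66)=(11*31+66)%997=407 h(52,69)=(52*31+69)%997=684 h(90,46)=(90*31+46)%997=842 -> [449, 407, 684, 842]
  L2: h(449,407)=(449*31+407)%997=368 h(684,842)=(684*31+842)%997=112 -> [368, 112]
  L3: h(368,112)=(368*31+112)%997=553 -> [553]
  root = 553 != target 853
Candidate C: set leaf[4] = 86 -> leaves = [14, 15, 11, 66, 86, 21, 90, 46]
  L0: [14, 15, 11, 66, 86, 21, 90, 46]
  L1: h(14,15)=(14*31+15)%997=449 h(11,66)=(11*31+66)%997=407 h(86,21)=(86*31+21)%997=693 h(90,46)=(90*31+46)%997=842 -> [449, 407, 693, 842]
  L2: h(449,407)=(449*31+407)%997=368 h(693,842)=(693*31+842)%997=391 -> [368, 391]
  L3: h(368,391)=(368*31+391)%997=832 -> [832]
  root = 832 != target 853
Candidate D: set leaf[4] = 46 -> leaves = [14, 15, 11, 66, 46, 21, 90, 46]
  L0: [14, 15, 11, 66, 46, 21, 90, 46]
  L1: h(14,15)=(14*31+15)%997=449 h(11,66)=(11*31+66)%997=407 h(46,21)=(46*31+21)%997=450 h(90,46)=(90*31+46)%997=842 -> [449, 407, 450, 842]
  L2: h(449,407)=(449*31+407)%997=368 h(450,842)=(450*31+842)%997=834 -> [368, 834]
  L3: h(368,834)=(368*31+834)%997=278 -> [278]
  root = 278 != target 853
Candidate A produces the target root.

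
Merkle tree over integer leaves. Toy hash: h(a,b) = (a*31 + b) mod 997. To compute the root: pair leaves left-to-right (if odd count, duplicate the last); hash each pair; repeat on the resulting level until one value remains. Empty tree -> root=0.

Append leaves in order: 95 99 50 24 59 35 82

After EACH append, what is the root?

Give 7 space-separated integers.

After append 95 (leaves=[95]):
  L0: [95]
  root=95
After append 99 (leaves=[95, 99]):
  L0: [95, 99]
  L1: h(95,99)=(95*31+99)%997=53 -> [53]
  root=53
After append 50 (leaves=[95, 99, 50]):
  L0: [95, 99, 50]
  L1: h(95,99)=(95*31+99)%997=53 h(50,50)=(50*31+50)%997=603 -> [53, 603]
  L2: h(53,603)=(53*31+603)%997=252 -> [252]
  root=252
After append 24 (leaves=[95, 99, 50, 24]):
  L0: [95, 99, 50, 24]
  L1: h(95,99)=(95*31+99)%997=53 h(50,24)=(50*31+24)%997=577 -> [53, 577]
  L2: h(53,577)=(53*31+577)%997=226 -> [226]
  root=226
After append 59 (leaves=[95, 99, 50, 24, 59]):
  L0: [95, 99, 50, 24, 59]
  L1: h(95,99)=(95*31+99)%997=53 h(50,24)=(50*31+24)%997=577 h(59,59)=(59*31+59)%997=891 -> [53, 577, 891]
  L2: h(53,577)=(53*31+577)%997=226 h(891,891)=(891*31+891)%997=596 -> [226, 596]
  L3: h(226,596)=(226*31+596)%997=623 -> [623]
  root=623
After append 35 (leaves=[95, 99, 50, 24, 59, 35]):
  L0: [95, 99, 50, 24, 59, 35]
  L1: h(95,99)=(95*31+99)%997=53 h(50,24)=(50*31+24)%997=577 h(59,35)=(59*31+35)%997=867 -> [53, 577, 867]
  L2: h(53,577)=(53*31+577)%997=226 h(867,867)=(867*31+867)%997=825 -> [226, 825]
  L3: h(226,825)=(226*31+825)%997=852 -> [852]
  root=852
After append 82 (leaves=[95, 99, 50, 24, 59, 35, 82]):
  L0: [95, 99, 50, 24, 59, 35, 82]
  L1: h(95,99)=(95*31+99)%997=53 h(50,24)=(50*31+24)%997=577 h(59,35)=(59*31+35)%997=867 h(82,82)=(82*31+82)%997=630 -> [53, 577, 867, 630]
  L2: h(53,577)=(53*31+577)%997=226 h(867,630)=(867*31+630)%997=588 -> [226, 588]
  L3: h(226,588)=(226*31+588)%997=615 -> [615]
  root=615

Answer: 95 53 252 226 623 852 615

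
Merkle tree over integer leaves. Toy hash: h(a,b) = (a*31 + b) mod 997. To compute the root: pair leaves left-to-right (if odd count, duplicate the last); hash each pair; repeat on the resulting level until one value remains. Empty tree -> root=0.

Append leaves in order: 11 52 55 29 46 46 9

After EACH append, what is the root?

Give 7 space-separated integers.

After append 11 (leaves=[11]):
  L0: [11]
  root=11
After append 52 (leaves=[11, 52]):
  L0: [11, 52]
  L1: h(11,52)=(11*31+52)%997=393 -> [393]
  root=393
After append 55 (leaves=[11, 52, 55]):
  L0: [11, 52, 55]
  L1: h(11,52)=(11*31+52)%997=393 h(55,55)=(55*31+55)%997=763 -> [393, 763]
  L2: h(393,763)=(393*31+763)%997=982 -> [982]
  root=982
After append 29 (leaves=[11, 52, 55, 29]):
  L0: [11, 52, 55, 29]
  L1: h(11,52)=(11*31+52)%997=393 h(55,29)=(55*31+29)%997=737 -> [393, 737]
  L2: h(393,737)=(393*31+737)%997=956 -> [956]
  root=956
After append 46 (leaves=[11, 52, 55, 29, 46]):
  L0: [11, 52, 55, 29, 46]
  L1: h(11,52)=(11*31+52)%997=393 h(55,29)=(55*31+29)%997=737 h(46,46)=(46*31+46)%997=475 -> [393, 737, 475]
  L2: h(393,737)=(393*31+737)%997=956 h(475,475)=(475*31+475)%997=245 -> [956, 245]
  L3: h(956,245)=(956*31+245)%997=968 -> [968]
  root=968
After append 46 (leaves=[11, 52, 55, 29, 46, 46]):
  L0: [11, 52, 55, 29, 46, 46]
  L1: h(11,52)=(11*31+52)%997=393 h(55,29)=(55*31+29)%997=737 h(46,46)=(46*31+46)%997=475 -> [393, 737, 475]
  L2: h(393,737)=(393*31+737)%997=956 h(475,475)=(475*31+475)%997=245 -> [956, 245]
  L3: h(956,245)=(956*31+245)%997=968 -> [968]
  root=968
After append 9 (leaves=[11, 52, 55, 29, 46, 46, 9]):
  L0: [11, 52, 55, 29, 46, 46, 9]
  L1: h(11,52)=(11*31+52)%997=393 h(55,29)=(55*31+29)%997=737 h(46,46)=(46*31+46)%997=475 h(9,9)=(9*31+9)%997=288 -> [393, 737, 475, 288]
  L2: h(393,737)=(393*31+737)%997=956 h(475,288)=(475*31+288)%997=58 -> [956, 58]
  L3: h(956,58)=(956*31+58)%997=781 -> [781]
  root=781

Answer: 11 393 982 956 968 968 781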